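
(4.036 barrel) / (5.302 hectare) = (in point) 1 barrel = 0.15898729 m^3, so 4.036 barrel = 4.036 * 0.15898729 = 0.64167272 m^3. 1 hectare = 10000 m^2, so 5.302 hectare = 5.302 * 10000 = 53020 m^2. Combine: 0.64167272 m^3 / 53020 m^2 = 1.2102466e-05 m. 1 point = 0.00035277778 m, so 1.2102466e-05 m = 1.2102466e-05 / 0.00035277778 = 0.034306201 point ≈ 0.03431 point (4 s.f.). Final answer: 0.03431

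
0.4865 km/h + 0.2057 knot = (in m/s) 1 km/h = 0.27777778 m/s, so 0.4865 km/h = 0.4865 * 0.27777778 = 0.13513889 m/s. 1 knot = 0.51444444 m/s, so 0.2057 knot = 0.2057 * 0.51444444 = 0.10582122 m/s. Sum: 0.13513889 + 0.10582122 = 0.24096011 m/s. Result: 0.24096011 m/s ≈ 0.241 m/s (4 s.f.). Final answer: 0.241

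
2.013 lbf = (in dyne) 1 lbf = 4.4482216 N, so 2.013 lbf = 2.013 * 4.4482216 = 8.9542701 N. 1 dyne = 1e-05 N, so 8.9542701 N = 8.9542701 / 1e-05 = 895427.01 dyne ≈ 8.954e+05 dyne (4 s.f.). Final answer: 8.954e+05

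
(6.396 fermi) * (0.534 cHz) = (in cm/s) 3.415e-15. Check: 1 fermi = 1e-15 m, so 6.396 fermi = 6.396 * 1e-15 = 6.396e-15 m. 1 cHz = 0.01 Hz, so 0.534 cHz = 0.534 * 0.01 = 0.00534 Hz. Combine: 6.396e-15 m * 0.00534 Hz = 3.415464e-17 m/s. 1 cm/s = 0.01 m/s, so 3.415464e-17 m/s = 3.415464e-17 / 0.01 = 3.415464e-15 cm/s ≈ 3.415e-15 cm/s (4 s.f.).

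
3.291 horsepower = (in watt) 1 horsepower = 745.69987 W, so 3.291 horsepower = 3.291 * 745.69987 = 2454.0983 W. 2454.0983 W = 2454.0983 watt ≈ 2454 watt (4 s.f.). Final answer: 2454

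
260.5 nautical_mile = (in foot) 1 nautical_mile = 1852 m, so 260.5 nautical_mile = 260.5 * 1852 = 482446 m. 1 foot = 0.3048 m, so 482446 m = 482446 / 0.3048 = 1582828.1 foot ≈ 1.583e+06 foot (4 s.f.). Final answer: 1.583e+06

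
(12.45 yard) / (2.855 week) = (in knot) 1 yard = 0.9144 m, so 12.45 yard = 12.45 * 0.9144 = 11.38428 m. 1 week = 604800 s, so 2.855 week = 2.855 * 604800 = 1726704 s. Combine: 11.38428 m / 1726704 s = 6.5930698e-06 m/s. 1 knot = 0.51444444 m/s, so 6.5930698e-06 m/s = 6.5930698e-06 / 0.51444444 = 1.2815902e-05 knot ≈ 1.282e-05 knot (4 s.f.). Final answer: 1.282e-05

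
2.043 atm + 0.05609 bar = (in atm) 2.098. Check: 1 atm = 101325 Pa, so 2.043 atm = 2.043 * 101325 = 207006.98 Pa. 1 bar = 100000 Pa, so 0.05609 bar = 0.05609 * 100000 = 5609 Pa. Sum: 207006.98 + 5609 = 212615.98 Pa. 1 atm = 101325 Pa, so 212615.98 Pa = 212615.98 / 101325 = 2.0983565 atm ≈ 2.098 atm (4 s.f.).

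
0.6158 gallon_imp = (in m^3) 1 gallon_imp = 0.00454609 m^3, so 0.6158 gallon_imp = 0.6158 * 0.00454609 = 0.0027994822 m^3. Result: 0.0027994822 m^3 ≈ 0.002799 m^3 (4 s.f.). Final answer: 0.002799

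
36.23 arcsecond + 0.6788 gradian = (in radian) 1 arcsecond = 4.8481368e-06 rad, so 36.23 arcsecond = 36.23 * 4.8481368e-06 = 0.000175648 rad. 1 gradian = 0.015707963 rad, so 0.6788 gradian = 0.6788 * 0.015707963 = 0.010662565 rad. Sum: 0.000175648 + 0.010662565 = 0.010838213 rad. 0.010838213 rad = 0.010838213 radian ≈ 0.01084 radian (4 s.f.). Final answer: 0.01084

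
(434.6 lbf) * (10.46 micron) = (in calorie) 1 lbf = 4.4482216 N, so 434.6 lbf = 434.6 * 4.4482216 = 1933.1971 N. 1 micron = 1e-06 m, so 10.46 micron = 10.46 * 1e-06 = 1.046e-05 m. Combine: 1933.1971 N * 1.046e-05 m = 0.020221242 J. 1 calorie = 4.184 J, so 0.020221242 J = 0.020221242 / 4.184 = 0.0048329928 calorie ≈ 0.004833 calorie (4 s.f.). Final answer: 0.004833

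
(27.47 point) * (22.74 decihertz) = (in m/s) 1 point = 0.00035277778 m, so 27.47 point = 27.47 * 0.00035277778 = 0.0096908056 m. 1 decihertz = 0.1 Hz, so 22.74 decihertz = 22.74 * 0.1 = 2.274 Hz. Combine: 0.0096908056 m * 2.274 Hz = 0.022036892 m/s. Result: 0.022036892 m/s ≈ 0.02204 m/s (4 s.f.). Final answer: 0.02204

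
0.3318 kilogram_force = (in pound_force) 1 kilogram_force = 9.80665 N, so 0.3318 kilogram_force = 0.3318 * 9.80665 = 3.2538465 N. 1 pound_force = 4.4482216 N, so 3.2538465 N = 3.2538465 / 4.4482216 = 0.73149379 pound_force ≈ 0.7315 pound_force (4 s.f.). Final answer: 0.7315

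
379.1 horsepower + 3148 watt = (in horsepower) 1 horsepower = 745.69987 W, so 379.1 horsepower = 379.1 * 745.69987 = 282694.82 W. 3148 watt = 3148 W. Sum: 282694.82 + 3148 = 285842.82 W. 1 horsepower = 745.69987 W, so 285842.82 W = 285842.82 / 745.69987 = 383.32154 horsepower ≈ 383.3 horsepower (4 s.f.). Final answer: 383.3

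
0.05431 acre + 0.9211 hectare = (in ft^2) 1 acre = 4046.8564 m^2, so 0.05431 acre = 0.05431 * 4046.8564 = 219.78477 m^2. 1 hectare = 10000 m^2, so 0.9211 hectare = 0.9211 * 10000 = 9211 m^2. Sum: 219.78477 + 9211 = 9430.7848 m^2. 1 ft^2 = 0.09290304 m^2, so 9430.7848 m^2 = 9430.7848 / 0.09290304 = 101512.12 ft^2 ≈ 1.015e+05 ft^2 (4 s.f.). Final answer: 1.015e+05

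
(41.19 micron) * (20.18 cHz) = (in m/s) 8.312e-06. Check: 1 micron = 1e-06 m, so 41.19 micron = 41.19 * 1e-06 = 4.119e-05 m. 1 cHz = 0.01 Hz, so 20.18 cHz = 20.18 * 0.01 = 0.2018 Hz. Combine: 4.119e-05 m * 0.2018 Hz = 8.312142e-06 m/s. Result: 8.312142e-06 m/s ≈ 8.312e-06 m/s (4 s.f.).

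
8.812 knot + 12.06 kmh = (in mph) 17.63. Check: 1 knot = 0.51444444 m/s, so 8.812 knot = 8.812 * 0.51444444 = 4.5332844 m/s. 1 kmh = 0.27777778 m/s, so 12.06 kmh = 12.06 * 0.27777778 = 3.35 m/s. Sum: 4.5332844 + 3.35 = 7.8832844 m/s. 1 mph = 0.44704 m/s, so 7.8832844 m/s = 7.8832844 / 0.44704 = 17.634405 mph ≈ 17.63 mph (4 s.f.).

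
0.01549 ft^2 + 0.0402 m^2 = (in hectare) 1 ft^2 = 0.09290304 m^2, so 0.01549 ft^2 = 0.01549 * 0.09290304 = 0.0014390681 m^2. 0.0402 m^2 is already in m^2. Sum: 0.0014390681 + 0.0402 = 0.041639068 m^2. 1 hectare = 10000 m^2, so 0.041639068 m^2 = 0.041639068 / 10000 = 4.1639068e-06 hectare ≈ 4.164e-06 hectare (4 s.f.). Final answer: 4.164e-06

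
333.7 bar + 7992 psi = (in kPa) 1 bar = 100000 Pa, so 333.7 bar = 333.7 * 100000 = 33370000 Pa. 1 psi = 6894.7573 Pa, so 7992 psi = 7992 * 6894.7573 = 55102900 Pa. Sum: 33370000 + 55102900 = 88472900 Pa. 1 kPa = 1000 Pa, so 88472900 Pa = 88472900 / 1000 = 88472.9 kPa ≈ 8.847e+04 kPa (4 s.f.). Final answer: 8.847e+04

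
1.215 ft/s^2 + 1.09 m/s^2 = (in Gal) 1 ft/s^2 = 0.3048 m/s^2, so 1.215 ft/s^2 = 1.215 * 0.3048 = 0.370332 m/s^2. 1.09 m/s^2 is already in m/s^2. Sum: 0.370332 + 1.09 = 1.460332 m/s^2. 1 Gal = 0.01 m/s^2, so 1.460332 m/s^2 = 1.460332 / 0.01 = 146.0332 Gal ≈ 146 Gal (4 s.f.). Final answer: 146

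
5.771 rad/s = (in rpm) 55.11. Check: 1 rpm = 0.10471976 rad/s, so 5.771 rad/s = 5.771 / 0.10471976 = 55.108991 rpm ≈ 55.11 rpm (4 s.f.).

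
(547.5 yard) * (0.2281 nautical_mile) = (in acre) 52.26. Check: 1 yard = 0.9144 m, so 547.5 yard = 547.5 * 0.9144 = 500.634 m. 1 nautical_mile = 1852 m, so 0.2281 nautical_mile = 0.2281 * 1852 = 422.4412 m. Combine: 500.634 m * 422.4412 m = 211488.43 m^2. 1 acre = 4046.8564 m^2, so 211488.43 m^2 = 211488.43 / 4046.8564 = 52.259929 acre ≈ 52.26 acre (4 s.f.).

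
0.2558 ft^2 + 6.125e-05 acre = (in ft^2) 1 ft^2 = 0.09290304 m^2, so 0.2558 ft^2 = 0.2558 * 0.09290304 = 0.023764598 m^2. 1 acre = 4046.8564 m^2, so 6.125e-05 acre = 6.125e-05 * 4046.8564 = 0.24786996 m^2. Sum: 0.023764598 + 0.24786996 = 0.27163455 m^2. 1 ft^2 = 0.09290304 m^2, so 0.27163455 m^2 = 0.27163455 / 0.09290304 = 2.92385 ft^2 ≈ 2.924 ft^2 (4 s.f.). Final answer: 2.924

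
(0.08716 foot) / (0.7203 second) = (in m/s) 0.03688. Check: 1 foot = 0.3048 m, so 0.08716 foot = 0.08716 * 0.3048 = 0.026566368 m. 0.7203 second = 0.7203 s. Combine: 0.026566368 m / 0.7203 s = 0.036882366 m/s. Result: 0.036882366 m/s ≈ 0.03688 m/s (4 s.f.).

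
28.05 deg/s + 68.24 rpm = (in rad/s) 7.636. Check: 1 deg/s = 0.017453293 rad/s, so 28.05 deg/s = 28.05 * 0.017453293 = 0.48956486 rad/s. 1 rpm = 0.10471976 rad/s, so 68.24 rpm = 68.24 * 0.10471976 = 7.1460761 rad/s. Sum: 0.48956486 + 7.1460761 = 7.6356409 rad/s. Result: 7.6356409 rad/s ≈ 7.636 rad/s (4 s.f.).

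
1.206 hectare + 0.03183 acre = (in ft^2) 1.312e+05. Check: 1 hectare = 10000 m^2, so 1.206 hectare = 1.206 * 10000 = 12060 m^2. 1 acre = 4046.8564 m^2, so 0.03183 acre = 0.03183 * 4046.8564 = 128.81144 m^2. Sum: 12060 + 128.81144 = 12188.811 m^2. 1 ft^2 = 0.09290304 m^2, so 12188.811 m^2 = 12188.811 / 0.09290304 = 131199.27 ft^2 ≈ 1.312e+05 ft^2 (4 s.f.).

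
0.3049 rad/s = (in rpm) 2.912. Check: 1 rpm = 0.10471976 rad/s, so 0.3049 rad/s = 0.3049 / 0.10471976 = 2.9115805 rpm ≈ 2.912 rpm (4 s.f.).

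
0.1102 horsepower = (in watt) 1 horsepower = 745.69987 W, so 0.1102 horsepower = 0.1102 * 745.69987 = 82.176126 W. 82.176126 W = 82.176126 watt ≈ 82.18 watt (4 s.f.). Final answer: 82.18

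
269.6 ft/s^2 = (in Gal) 1 ft/s^2 = 0.3048 m/s^2, so 269.6 ft/s^2 = 269.6 * 0.3048 = 82.17408 m/s^2. 1 Gal = 0.01 m/s^2, so 82.17408 m/s^2 = 82.17408 / 0.01 = 8217.408 Gal ≈ 8217 Gal (4 s.f.). Final answer: 8217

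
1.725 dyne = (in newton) 1 dyne = 1e-05 N, so 1.725 dyne = 1.725 * 1e-05 = 1.725e-05 N. 1.725e-05 N = 1.725e-05 newton. Final answer: 1.725e-05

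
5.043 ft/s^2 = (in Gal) 1 ft/s^2 = 0.3048 m/s^2, so 5.043 ft/s^2 = 5.043 * 0.3048 = 1.5371064 m/s^2. 1 Gal = 0.01 m/s^2, so 1.5371064 m/s^2 = 1.5371064 / 0.01 = 153.71064 Gal ≈ 153.7 Gal (4 s.f.). Final answer: 153.7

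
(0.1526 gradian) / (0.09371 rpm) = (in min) 1 gradian = 0.015707963 rad, so 0.1526 gradian = 0.1526 * 0.015707963 = 0.0023970352 rad. 1 rpm = 0.10471976 rad/s, so 0.09371 rpm = 0.09371 * 0.10471976 = 0.0098132883 rad/s. Combine: 0.0023970352 rad / 0.0098132883 rad/s = 0.24426422 s. 1 min = 60 s, so 0.24426422 s = 0.24426422 / 60 = 0.0040710703 min ≈ 0.004071 min (4 s.f.). Final answer: 0.004071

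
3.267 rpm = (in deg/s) 19.6. Check: 1 rpm = 0.10471976 rad/s, so 3.267 rpm = 3.267 * 0.10471976 = 0.34211944 rad/s. 1 deg/s = 0.017453293 rad/s, so 0.34211944 rad/s = 0.34211944 / 0.017453293 = 19.602 deg/s ≈ 19.6 deg/s (4 s.f.).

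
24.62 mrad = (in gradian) 1.567. Check: 1 mrad = 0.001 rad, so 24.62 mrad = 24.62 * 0.001 = 0.02462 rad. 1 gradian = 0.015707963 rad, so 0.02462 rad = 0.02462 / 0.015707963 = 1.5673579 gradian ≈ 1.567 gradian (4 s.f.).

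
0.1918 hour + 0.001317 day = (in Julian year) 1 hour = 3600 s, so 0.1918 hour = 0.1918 * 3600 = 690.48 s. 1 day = 86400 s, so 0.001317 day = 0.001317 * 86400 = 113.7888 s. Sum: 690.48 + 113.7888 = 804.2688 s. 1 Julian year = 31557600 s, so 804.2688 s = 804.2688 / 31557600 = 2.548574e-05 Julian year ≈ 2.549e-05 Julian year (4 s.f.). Final answer: 2.549e-05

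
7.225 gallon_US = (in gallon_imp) 6.016. Check: 1 gallon_US = 0.0037854118 m^3, so 7.225 gallon_US = 7.225 * 0.0037854118 = 0.0273496 m^3. 1 gallon_imp = 0.00454609 m^3, so 0.0273496 m^3 = 0.0273496 / 0.00454609 = 6.016071 gallon_imp ≈ 6.016 gallon_imp (4 s.f.).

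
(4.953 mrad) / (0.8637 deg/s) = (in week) 5.433e-07. Check: 1 mrad = 0.001 rad, so 4.953 mrad = 4.953 * 0.001 = 0.004953 rad. 1 deg/s = 0.017453293 rad/s, so 0.8637 deg/s = 0.8637 * 0.017453293 = 0.015074409 rad/s. Combine: 0.004953 rad / 0.015074409 rad/s = 0.3285701 s. 1 week = 604800 s, so 0.3285701 s = 0.3285701 / 604800 = 5.4327067e-07 week ≈ 5.433e-07 week (4 s.f.).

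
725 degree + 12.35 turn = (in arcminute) 3.103e+05. Check: 1 degree = 0.017453293 rad, so 725 degree = 725 * 0.017453293 = 12.653637 rad. 1 turn = 6.2831853 rad, so 12.35 turn = 12.35 * 6.2831853 = 77.597339 rad. Sum: 12.653637 + 77.597339 = 90.250976 rad. 1 arcminute = 0.00029088821 rad, so 90.250976 rad = 90.250976 / 0.00029088821 = 310260 arcminute ≈ 3.103e+05 arcminute (4 s.f.).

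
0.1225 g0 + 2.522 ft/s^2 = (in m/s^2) 1.97. Check: 1 g0 = 9.80665 m/s^2, so 0.1225 g0 = 0.1225 * 9.80665 = 1.2013146 m/s^2. 1 ft/s^2 = 0.3048 m/s^2, so 2.522 ft/s^2 = 2.522 * 0.3048 = 0.7687056 m/s^2. Sum: 1.2013146 + 0.7687056 = 1.9700202 m/s^2. Result: 1.9700202 m/s^2 ≈ 1.97 m/s^2 (4 s.f.).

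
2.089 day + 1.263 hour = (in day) 2.142. Check: 1 day = 86400 s, so 2.089 day = 2.089 * 86400 = 180489.6 s. 1 hour = 3600 s, so 1.263 hour = 1.263 * 3600 = 4546.8 s. Sum: 180489.6 + 4546.8 = 185036.4 s. 1 day = 86400 s, so 185036.4 s = 185036.4 / 86400 = 2.141625 day ≈ 2.142 day (4 s.f.).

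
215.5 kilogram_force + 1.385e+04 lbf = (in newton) 6.372e+04. Check: 1 kilogram_force = 9.80665 N, so 215.5 kilogram_force = 215.5 * 9.80665 = 2113.3331 N. 1 lbf = 4.4482216 N, so 1.385e+04 lbf = 1.385e+04 * 4.4482216 = 61607.869 N. Sum: 2113.3331 + 61607.869 = 63721.202 N. 63721.202 N = 63721.202 newton ≈ 6.372e+04 newton (4 s.f.).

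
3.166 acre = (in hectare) 1 acre = 4046.8564 m^2, so 3.166 acre = 3.166 * 4046.8564 = 12812.347 m^2. 1 hectare = 10000 m^2, so 12812.347 m^2 = 12812.347 / 10000 = 1.2812347 hectare ≈ 1.281 hectare (4 s.f.). Final answer: 1.281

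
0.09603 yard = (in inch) 1 yard = 0.9144 m, so 0.09603 yard = 0.09603 * 0.9144 = 0.087809832 m. 1 inch = 0.0254 m, so 0.087809832 m = 0.087809832 / 0.0254 = 3.45708 inch ≈ 3.457 inch (4 s.f.). Final answer: 3.457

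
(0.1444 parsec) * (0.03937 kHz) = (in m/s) 1.754e+17. Check: 1 parsec = 3.0856776e+16 m, so 0.1444 parsec = 0.1444 * 3.0856776e+16 = 4.4557184e+15 m. 1 kHz = 1000 Hz, so 0.03937 kHz = 0.03937 * 1000 = 39.37 Hz. Combine: 4.4557184e+15 m * 39.37 Hz = 1.7542163e+17 m/s. Result: 1.7542163e+17 m/s ≈ 1.754e+17 m/s (4 s.f.).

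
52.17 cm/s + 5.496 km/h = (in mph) 4.582. Check: 1 cm/s = 0.01 m/s, so 52.17 cm/s = 52.17 * 0.01 = 0.5217 m/s. 1 km/h = 0.27777778 m/s, so 5.496 km/h = 5.496 * 0.27777778 = 1.5266667 m/s. Sum: 0.5217 + 1.5266667 = 2.0483667 m/s. 1 mph = 0.44704 m/s, so 2.0483667 m/s = 2.0483667 / 0.44704 = 4.5820657 mph ≈ 4.582 mph (4 s.f.).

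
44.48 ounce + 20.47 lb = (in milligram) 1 ounce = 0.028349523 kg, so 44.48 ounce = 44.48 * 0.028349523 = 1.2609868 kg. 1 lb = 0.45359237 kg, so 20.47 lb = 20.47 * 0.45359237 = 9.2850358 kg. Sum: 1.2609868 + 9.2850358 = 10.546023 kg. 1 milligram = 1e-06 kg, so 10.546023 kg = 10.546023 / 1e-06 = 10546023 milligram ≈ 1.055e+07 milligram (4 s.f.). Final answer: 1.055e+07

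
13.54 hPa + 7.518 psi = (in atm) 0.5249. Check: 1 hPa = 100 Pa, so 13.54 hPa = 13.54 * 100 = 1354 Pa. 1 psi = 6894.7573 Pa, so 7.518 psi = 7.518 * 6894.7573 = 51834.785 Pa. Sum: 1354 + 51834.785 = 53188.785 Pa. 1 atm = 101325 Pa, so 53188.785 Pa = 53188.785 / 101325 = 0.5249325 atm ≈ 0.5249 atm (4 s.f.).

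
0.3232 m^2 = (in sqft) 1 sqft = 0.09290304 m^2, so 0.3232 m^2 = 0.3232 / 0.09290304 = 3.4788958 sqft ≈ 3.479 sqft (4 s.f.). Final answer: 3.479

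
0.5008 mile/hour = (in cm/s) 22.39. Check: 1 mile/hour = 0.44704 m/s, so 0.5008 mile/hour = 0.5008 * 0.44704 = 0.22387763 m/s. 1 cm/s = 0.01 m/s, so 0.22387763 m/s = 0.22387763 / 0.01 = 22.387763 cm/s ≈ 22.39 cm/s (4 s.f.).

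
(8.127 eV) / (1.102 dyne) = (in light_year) 1 eV = 1.6021766e-19 J, so 8.127 eV = 8.127 * 1.6021766e-19 = 1.302089e-18 J. 1 dyne = 1e-05 N, so 1.102 dyne = 1.102 * 1e-05 = 1.102e-05 N. Combine: 1.302089e-18 J / 1.102e-05 N = 1.1815689e-13 m. 1 light_year = 9.4607305e+15 m, so 1.1815689e-13 m = 1.1815689e-13 / 9.4607305e+15 = 1.2489193e-29 light_year ≈ 1.249e-29 light_year (4 s.f.). Final answer: 1.249e-29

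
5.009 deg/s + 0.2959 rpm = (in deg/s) 1 deg/s = 0.017453293 rad/s, so 5.009 deg/s = 5.009 * 0.017453293 = 0.087423542 rad/s. 1 rpm = 0.10471976 rad/s, so 0.2959 rpm = 0.2959 * 0.10471976 = 0.030986576 rad/s. Sum: 0.087423542 + 0.030986576 = 0.11841012 rad/s. 1 deg/s = 0.017453293 rad/s, so 0.11841012 rad/s = 0.11841012 / 0.017453293 = 6.7844 deg/s ≈ 6.784 deg/s (4 s.f.). Final answer: 6.784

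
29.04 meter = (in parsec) 29.04 meter = 29.04 m. 1 parsec = 3.0856776e+16 m, so 29.04 m = 29.04 / 3.0856776e+16 = 9.4112231e-16 parsec ≈ 9.411e-16 parsec (4 s.f.). Final answer: 9.411e-16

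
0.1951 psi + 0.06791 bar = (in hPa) 81.36. Check: 1 psi = 6894.7573 Pa, so 0.1951 psi = 0.1951 * 6894.7573 = 1345.1671 Pa. 1 bar = 100000 Pa, so 0.06791 bar = 0.06791 * 100000 = 6791 Pa. Sum: 1345.1671 + 6791 = 8136.1671 Pa. 1 hPa = 100 Pa, so 8136.1671 Pa = 8136.1671 / 100 = 81.361671 hPa ≈ 81.36 hPa (4 s.f.).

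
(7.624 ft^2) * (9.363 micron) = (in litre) 1 ft^2 = 0.09290304 m^2, so 7.624 ft^2 = 7.624 * 0.09290304 = 0.70829278 m^2. 1 micron = 1e-06 m, so 9.363 micron = 9.363 * 1e-06 = 9.363e-06 m. Combine: 0.70829278 m^2 * 9.363e-06 m = 6.6317453e-06 m^3. 1 litre = 0.001 m^3, so 6.6317453e-06 m^3 = 6.6317453e-06 / 0.001 = 0.0066317453 litre ≈ 0.006632 litre (4 s.f.). Final answer: 0.006632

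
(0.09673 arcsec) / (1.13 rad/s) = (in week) 6.862e-13. Check: 1 arcsec = 4.8481368e-06 rad, so 0.09673 arcsec = 0.09673 * 4.8481368e-06 = 4.6896027e-07 rad. 1.13 rad/s is already in rad/s. Combine: 4.6896027e-07 rad / 1.13 rad/s = 4.1500909e-07 s. 1 week = 604800 s, so 4.1500909e-07 s = 4.1500909e-07 / 604800 = 6.8619228e-13 week ≈ 6.862e-13 week (4 s.f.).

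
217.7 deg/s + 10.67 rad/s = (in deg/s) 829. Check: 1 deg/s = 0.017453293 rad/s, so 217.7 deg/s = 217.7 * 0.017453293 = 3.7995818 rad/s. 10.67 rad/s is already in rad/s. Sum: 3.7995818 + 10.67 = 14.469582 rad/s. 1 deg/s = 0.017453293 rad/s, so 14.469582 rad/s = 14.469582 / 0.017453293 = 829.04597 deg/s ≈ 829 deg/s (4 s.f.).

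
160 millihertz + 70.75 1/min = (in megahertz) 1.339e-06. Check: 1 millihertz = 0.001 Hz, so 160 millihertz = 160 * 0.001 = 0.16 Hz. 1 1/min = 0.016666667 Hz, so 70.75 1/min = 70.75 * 0.016666667 = 1.1791667 Hz. Sum: 0.16 + 1.1791667 = 1.3391667 Hz. 1 megahertz = 1000000 Hz, so 1.3391667 Hz = 1.3391667 / 1000000 = 1.3391667e-06 megahertz ≈ 1.339e-06 megahertz (4 s.f.).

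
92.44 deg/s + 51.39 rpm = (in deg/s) 1 deg/s = 0.017453293 rad/s, so 92.44 deg/s = 92.44 * 0.017453293 = 1.6133824 rad/s. 1 rpm = 0.10471976 rad/s, so 51.39 rpm = 51.39 * 0.10471976 = 5.3815482 rad/s. Sum: 1.6133824 + 5.3815482 = 6.9949306 rad/s. 1 deg/s = 0.017453293 rad/s, so 6.9949306 rad/s = 6.9949306 / 0.017453293 = 400.78 deg/s ≈ 400.8 deg/s (4 s.f.). Final answer: 400.8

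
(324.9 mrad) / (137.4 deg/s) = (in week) 1 mrad = 0.001 rad, so 324.9 mrad = 324.9 * 0.001 = 0.3249 rad. 1 deg/s = 0.017453293 rad/s, so 137.4 deg/s = 137.4 * 0.017453293 = 2.3980824 rad/s. Combine: 0.3249 rad / 2.3980824 rad/s = 0.13548325 s. 1 week = 604800 s, so 0.13548325 s = 0.13548325 / 604800 = 2.2401331e-07 week ≈ 2.24e-07 week (4 s.f.). Final answer: 2.24e-07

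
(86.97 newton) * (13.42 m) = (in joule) 1167. Check: 86.97 newton = 86.97 N. 13.42 m is already in m. Combine: 86.97 N * 13.42 m = 1167.1374 J. 1167.1374 J = 1167.1374 joule ≈ 1167 joule (4 s.f.).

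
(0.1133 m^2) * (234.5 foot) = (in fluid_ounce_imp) 0.1133 m^2 is already in m^2. 1 foot = 0.3048 m, so 234.5 foot = 234.5 * 0.3048 = 71.4756 m. Combine: 0.1133 m^2 * 71.4756 m = 8.0981855 m^3. 1 fluid_ounce_imp = 2.8413063e-05 m^3, so 8.0981855 m^3 = 8.0981855 / 2.8413063e-05 = 285016.28 fluid_ounce_imp ≈ 2.85e+05 fluid_ounce_imp (4 s.f.). Final answer: 2.85e+05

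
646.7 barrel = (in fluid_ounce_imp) 3.619e+06. Check: 1 barrel = 0.15898729 m^3, so 646.7 barrel = 646.7 * 0.15898729 = 102.81708 m^3. 1 fluid_ounce_imp = 2.8413063e-05 m^3, so 102.81708 m^3 = 102.81708 / 2.8413063e-05 = 3618655.5 fluid_ounce_imp ≈ 3.619e+06 fluid_ounce_imp (4 s.f.).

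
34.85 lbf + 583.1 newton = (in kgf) 75.27. Check: 1 lbf = 4.4482216 N, so 34.85 lbf = 34.85 * 4.4482216 = 155.02052 N. 583.1 newton = 583.1 N. Sum: 155.02052 + 583.1 = 738.12052 N. 1 kgf = 9.80665 N, so 738.12052 N = 738.12052 / 9.80665 = 75.267346 kgf ≈ 75.27 kgf (4 s.f.).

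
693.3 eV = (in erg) 1.111e-09. Check: 1 eV = 1.6021766e-19 J, so 693.3 eV = 693.3 * 1.6021766e-19 = 1.1107891e-16 J. 1 erg = 1e-07 J, so 1.1107891e-16 J = 1.1107891e-16 / 1e-07 = 1.1107891e-09 erg ≈ 1.111e-09 erg (4 s.f.).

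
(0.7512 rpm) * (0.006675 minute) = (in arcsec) 1 rpm = 0.10471976 rad/s, so 0.7512 rpm = 0.7512 * 0.10471976 = 0.07866548 rad/s. 1 minute = 60 s, so 0.006675 minute = 0.006675 * 60 = 0.4005 s. Combine: 0.07866548 rad/s * 0.4005 s = 0.031505525 rad. 1 arcsec = 4.8481368e-06 rad, so 0.031505525 rad = 0.031505525 / 4.8481368e-06 = 6498.481 arcsec ≈ 6498 arcsec (4 s.f.). Final answer: 6498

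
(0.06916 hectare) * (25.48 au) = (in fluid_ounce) 8.914e+19. Check: 1 hectare = 10000 m^2, so 0.06916 hectare = 0.06916 * 10000 = 691.6 m^2. 1 au = 1.4959787e+11 m, so 25.48 au = 25.48 * 1.4959787e+11 = 3.8117537e+12 m. Combine: 691.6 m^2 * 3.8117537e+12 m = 2.6362089e+15 m^3. 1 fluid_ounce = 2.957353e-05 m^3, so 2.6362089e+15 m^3 = 2.6362089e+15 / 2.957353e-05 = 8.9140827e+19 fluid_ounce ≈ 8.914e+19 fluid_ounce (4 s.f.).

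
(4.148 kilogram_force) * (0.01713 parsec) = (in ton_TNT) 1 kilogram_force = 9.80665 N, so 4.148 kilogram_force = 4.148 * 9.80665 = 40.677984 N. 1 parsec = 3.0856776e+16 m, so 0.01713 parsec = 0.01713 * 3.0856776e+16 = 5.2857657e+14 m. Combine: 40.677984 N * 5.2857657e+14 m = 2.1501429e+16 J. 1 ton_TNT = 4.184e+09 J, so 2.1501429e+16 J = 2.1501429e+16 / 4.184e+09 = 5138965 ton_TNT ≈ 5.139e+06 ton_TNT (4 s.f.). Final answer: 5.139e+06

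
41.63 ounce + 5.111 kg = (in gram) 1 ounce = 0.028349523 kg, so 41.63 ounce = 41.63 * 0.028349523 = 1.1801906 kg. 5.111 kg is already in kg. Sum: 1.1801906 + 5.111 = 6.2911906 kg. 1 gram = 0.001 kg, so 6.2911906 kg = 6.2911906 / 0.001 = 6291.1906 gram ≈ 6291 gram (4 s.f.). Final answer: 6291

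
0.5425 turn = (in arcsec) 1 turn = 6.2831853 rad, so 0.5425 turn = 0.5425 * 6.2831853 = 3.408628 rad. 1 arcsec = 4.8481368e-06 rad, so 3.408628 rad = 3.408628 / 4.8481368e-06 = 703080 arcsec ≈ 7.031e+05 arcsec (4 s.f.). Final answer: 7.031e+05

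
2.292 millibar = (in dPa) 2292. Check: 1 millibar = 100 Pa, so 2.292 millibar = 2.292 * 100 = 229.2 Pa. 1 dPa = 0.1 Pa, so 229.2 Pa = 229.2 / 0.1 = 2292 dPa.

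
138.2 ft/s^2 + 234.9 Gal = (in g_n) 1 ft/s^2 = 0.3048 m/s^2, so 138.2 ft/s^2 = 138.2 * 0.3048 = 42.12336 m/s^2. 1 Gal = 0.01 m/s^2, so 234.9 Gal = 234.9 * 0.01 = 2.349 m/s^2. Sum: 42.12336 + 2.349 = 44.47236 m/s^2. 1 g_n = 9.80665 m/s^2, so 44.47236 m/s^2 = 44.47236 / 9.80665 = 4.5349187 g_n ≈ 4.535 g_n (4 s.f.). Final answer: 4.535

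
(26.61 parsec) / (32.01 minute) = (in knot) 8.31e+14. Check: 1 parsec = 3.0856776e+16 m, so 26.61 parsec = 26.61 * 3.0856776e+16 = 8.210988e+17 m. 1 minute = 60 s, so 32.01 minute = 32.01 * 60 = 1920.6 s. Combine: 8.210988e+17 m / 1920.6 s = 4.2752203e+14 m/s. 1 knot = 0.51444444 m/s, so 4.2752203e+14 m/s = 4.2752203e+14 / 0.51444444 = 8.3103634e+14 knot ≈ 8.31e+14 knot (4 s.f.).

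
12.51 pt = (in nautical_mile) 1 pt = 0.00035277778 m, so 12.51 pt = 12.51 * 0.00035277778 = 0.00441325 m. 1 nautical_mile = 1852 m, so 0.00441325 m = 0.00441325 / 1852 = 2.3829644e-06 nautical_mile ≈ 2.383e-06 nautical_mile (4 s.f.). Final answer: 2.383e-06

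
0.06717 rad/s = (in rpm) 0.6414. Check: 1 rpm = 0.10471976 rad/s, so 0.06717 rad/s = 0.06717 / 0.10471976 = 0.64142625 rpm ≈ 0.6414 rpm (4 s.f.).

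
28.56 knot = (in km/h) 52.89. Check: 1 knot = 0.51444444 m/s, so 28.56 knot = 28.56 * 0.51444444 = 14.692533 m/s. 1 km/h = 0.27777778 m/s, so 14.692533 m/s = 14.692533 / 0.27777778 = 52.89312 km/h ≈ 52.89 km/h (4 s.f.).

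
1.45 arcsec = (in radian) 1 arcsec = 4.8481368e-06 rad, so 1.45 arcsec = 1.45 * 4.8481368e-06 = 7.0297984e-06 rad. 7.0297984e-06 rad = 7.0297984e-06 radian ≈ 7.03e-06 radian (4 s.f.). Final answer: 7.03e-06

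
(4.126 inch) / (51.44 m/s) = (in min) 1 inch = 0.0254 m, so 4.126 inch = 4.126 * 0.0254 = 0.1048004 m. 51.44 m/s is already in m/s. Combine: 0.1048004 m / 51.44 m/s = 0.0020373328 s. 1 min = 60 s, so 0.0020373328 s = 0.0020373328 / 60 = 3.3955547e-05 min ≈ 3.396e-05 min (4 s.f.). Final answer: 3.396e-05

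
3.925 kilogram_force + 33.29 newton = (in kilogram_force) 1 kilogram_force = 9.80665 N, so 3.925 kilogram_force = 3.925 * 9.80665 = 38.491101 N. 33.29 newton = 33.29 N. Sum: 38.491101 + 33.29 = 71.781101 N. 1 kilogram_force = 9.80665 N, so 71.781101 N = 71.781101 / 9.80665 = 7.3196353 kilogram_force ≈ 7.32 kilogram_force (4 s.f.). Final answer: 7.32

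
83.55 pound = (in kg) 37.9. Check: 1 pound = 0.45359237 kg, so 83.55 pound = 83.55 * 0.45359237 = 37.897643 kg. Result: 37.897643 kg ≈ 37.9 kg (4 s.f.).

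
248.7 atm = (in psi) 3655. Check: 1 atm = 101325 Pa, so 248.7 atm = 248.7 * 101325 = 25199528 Pa. 1 psi = 6894.7573 Pa, so 25199528 Pa = 25199528 / 6894.7573 = 3654.8825 psi ≈ 3655 psi (4 s.f.).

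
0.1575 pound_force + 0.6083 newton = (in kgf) 0.1335. Check: 1 pound_force = 4.4482216 N, so 0.1575 pound_force = 0.1575 * 4.4482216 = 0.7005949 N. 0.6083 newton = 0.6083 N. Sum: 0.7005949 + 0.6083 = 1.3088949 N. 1 kgf = 9.80665 N, so 1.3088949 N = 1.3088949 / 9.80665 = 0.13347014 kgf ≈ 0.1335 kgf (4 s.f.).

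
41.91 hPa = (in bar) 1 hPa = 100 Pa, so 41.91 hPa = 41.91 * 100 = 4191 Pa. 1 bar = 100000 Pa, so 4191 Pa = 4191 / 100000 = 0.04191 bar. Final answer: 0.04191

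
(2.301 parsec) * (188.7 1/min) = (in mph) 4.995e+17. Check: 1 parsec = 3.0856776e+16 m, so 2.301 parsec = 2.301 * 3.0856776e+16 = 7.1001441e+16 m. 1 1/min = 0.016666667 Hz, so 188.7 1/min = 188.7 * 0.016666667 = 3.145 Hz. Combine: 7.1001441e+16 m * 3.145 Hz = 2.2329953e+17 m/s. 1 mph = 0.44704 m/s, so 2.2329953e+17 m/s = 2.2329953e+17 / 0.44704 = 4.9950683e+17 mph ≈ 4.995e+17 mph (4 s.f.).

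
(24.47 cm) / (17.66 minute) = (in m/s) 1 cm = 0.01 m, so 24.47 cm = 24.47 * 0.01 = 0.2447 m. 1 minute = 60 s, so 17.66 minute = 17.66 * 60 = 1059.6 s. Combine: 0.2447 m / 1059.6 s = 0.0002309362 m/s. Result: 0.0002309362 m/s ≈ 0.0002309 m/s (4 s.f.). Final answer: 0.0002309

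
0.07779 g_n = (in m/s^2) 0.7629. Check: 1 g_n = 9.80665 m/s^2, so 0.07779 g_n = 0.07779 * 9.80665 = 0.7628593 m/s^2. Result: 0.7628593 m/s^2 ≈ 0.7629 m/s^2 (4 s.f.).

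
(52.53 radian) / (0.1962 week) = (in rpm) 0.004227. Check: 52.53 radian = 52.53 rad. 1 week = 604800 s, so 0.1962 week = 0.1962 * 604800 = 118661.76 s. Combine: 52.53 rad / 118661.76 s = 0.00044268684 rad/s. 1 rpm = 0.10471976 rad/s, so 0.00044268684 rad/s = 0.00044268684 / 0.10471976 = 0.004227348 rpm ≈ 0.004227 rpm (4 s.f.).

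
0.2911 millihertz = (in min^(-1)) 0.01747. Check: 1 millihertz = 0.001 Hz, so 0.2911 millihertz = 0.2911 * 0.001 = 0.0002911 Hz. 1 min^(-1) = 0.016666667 Hz, so 0.0002911 Hz = 0.0002911 / 0.016666667 = 0.017466 min^(-1) ≈ 0.01747 min^(-1) (4 s.f.).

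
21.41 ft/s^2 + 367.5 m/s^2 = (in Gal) 3.74e+04. Check: 1 ft/s^2 = 0.3048 m/s^2, so 21.41 ft/s^2 = 21.41 * 0.3048 = 6.525768 m/s^2. 367.5 m/s^2 is already in m/s^2. Sum: 6.525768 + 367.5 = 374.02577 m/s^2. 1 Gal = 0.01 m/s^2, so 374.02577 m/s^2 = 374.02577 / 0.01 = 37402.577 Gal ≈ 3.74e+04 Gal (4 s.f.).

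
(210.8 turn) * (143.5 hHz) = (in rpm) 1.815e+08. Check: 1 turn = 6.2831853 rad, so 210.8 turn = 210.8 * 6.2831853 = 1324.4955 rad. 1 hHz = 100 Hz, so 143.5 hHz = 143.5 * 100 = 14350 Hz. Combine: 1324.4955 rad * 14350 Hz = 19006510 rad/s. 1 rpm = 0.10471976 rad/s, so 19006510 rad/s = 19006510 / 0.10471976 = 1.814988e+08 rpm ≈ 1.815e+08 rpm (4 s.f.).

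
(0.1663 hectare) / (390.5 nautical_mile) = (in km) 1 hectare = 10000 m^2, so 0.1663 hectare = 0.1663 * 10000 = 1663 m^2. 1 nautical_mile = 1852 m, so 390.5 nautical_mile = 390.5 * 1852 = 723206 m. Combine: 1663 m^2 / 723206 m = 0.0022994831 m. 1 km = 1000 m, so 0.0022994831 m = 0.0022994831 / 1000 = 2.2994831e-06 km ≈ 2.299e-06 km (4 s.f.). Final answer: 2.299e-06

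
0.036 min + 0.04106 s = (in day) 2.548e-05. Check: 1 min = 60 s, so 0.036 min = 0.036 * 60 = 2.16 s. 0.04106 s is already in s. Sum: 2.16 + 0.04106 = 2.20106 s. 1 day = 86400 s, so 2.20106 s = 2.20106 / 86400 = 2.5475231e-05 day ≈ 2.548e-05 day (4 s.f.).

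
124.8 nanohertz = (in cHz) 1 nanohertz = 1e-09 Hz, so 124.8 nanohertz = 124.8 * 1e-09 = 1.248e-07 Hz. 1 cHz = 0.01 Hz, so 1.248e-07 Hz = 1.248e-07 / 0.01 = 1.248e-05 cHz. Final answer: 1.248e-05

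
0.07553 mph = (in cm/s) 3.376. Check: 1 mph = 0.44704 m/s, so 0.07553 mph = 0.07553 * 0.44704 = 0.033764931 m/s. 1 cm/s = 0.01 m/s, so 0.033764931 m/s = 0.033764931 / 0.01 = 3.3764931 cm/s ≈ 3.376 cm/s (4 s.f.).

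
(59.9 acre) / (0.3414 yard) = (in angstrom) 7.765e+15. Check: 1 acre = 4046.8564 m^2, so 59.9 acre = 59.9 * 4046.8564 = 242406.7 m^2. 1 yard = 0.9144 m, so 0.3414 yard = 0.3414 * 0.9144 = 0.31217616 m. Combine: 242406.7 m^2 / 0.31217616 m = 776506.12 m. 1 angstrom = 1e-10 m, so 776506.12 m = 776506.12 / 1e-10 = 7.7650612e+15 angstrom ≈ 7.765e+15 angstrom (4 s.f.).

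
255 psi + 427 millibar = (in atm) 17.77. Check: 1 psi = 6894.7573 Pa, so 255 psi = 255 * 6894.7573 = 1758163.1 Pa. 1 millibar = 100 Pa, so 427 millibar = 427 * 100 = 42700 Pa. Sum: 1758163.1 + 42700 = 1800863.1 Pa. 1 atm = 101325 Pa, so 1800863.1 Pa = 1800863.1 / 101325 = 17.773137 atm ≈ 17.77 atm (4 s.f.).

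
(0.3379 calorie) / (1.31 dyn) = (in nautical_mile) 58.27. Check: 1 calorie = 4.184 J, so 0.3379 calorie = 0.3379 * 4.184 = 1.4137736 J. 1 dyn = 1e-05 N, so 1.31 dyn = 1.31 * 1e-05 = 1.31e-05 N. Combine: 1.4137736 J / 1.31e-05 N = 107921.65 m. 1 nautical_mile = 1852 m, so 107921.65 m = 107921.65 / 1852 = 58.273029 nautical_mile ≈ 58.27 nautical_mile (4 s.f.).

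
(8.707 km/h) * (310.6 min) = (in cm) 1 km/h = 0.27777778 m/s, so 8.707 km/h = 8.707 * 0.27777778 = 2.4186111 m/s. 1 min = 60 s, so 310.6 min = 310.6 * 60 = 18636 s. Combine: 2.4186111 m/s * 18636 s = 45073.237 m. 1 cm = 0.01 m, so 45073.237 m = 45073.237 / 0.01 = 4507323.7 cm ≈ 4.507e+06 cm (4 s.f.). Final answer: 4.507e+06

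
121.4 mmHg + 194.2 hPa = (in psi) 5.164. Check: 1 mmHg = 133.32237 Pa, so 121.4 mmHg = 121.4 * 133.32237 = 16185.336 Pa. 1 hPa = 100 Pa, so 194.2 hPa = 194.2 * 100 = 19420 Pa. Sum: 16185.336 + 19420 = 35605.336 Pa. 1 psi = 6894.7573 Pa, so 35605.336 Pa = 35605.336 / 6894.7573 = 5.1641173 psi ≈ 5.164 psi (4 s.f.).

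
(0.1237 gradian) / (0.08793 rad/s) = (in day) 1 gradian = 0.015707963 rad, so 0.1237 gradian = 0.1237 * 0.015707963 = 0.0019430751 rad. 0.08793 rad/s is already in rad/s. Combine: 0.0019430751 rad / 0.08793 rad/s = 0.022097976 s. 1 day = 86400 s, so 0.022097976 s = 0.022097976 / 86400 = 2.5576361e-07 day ≈ 2.558e-07 day (4 s.f.). Final answer: 2.558e-07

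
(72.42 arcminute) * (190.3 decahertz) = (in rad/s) 1 arcminute = 0.00029088821 rad, so 72.42 arcminute = 72.42 * 0.00029088821 = 0.021066124 rad. 1 decahertz = 10 Hz, so 190.3 decahertz = 190.3 * 10 = 1903 Hz. Combine: 0.021066124 rad * 1903 Hz = 40.088834 rad/s. Result: 40.088834 rad/s ≈ 40.09 rad/s (4 s.f.). Final answer: 40.09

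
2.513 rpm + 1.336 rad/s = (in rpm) 15.27. Check: 1 rpm = 0.10471976 rad/s, so 2.513 rpm = 2.513 * 0.10471976 = 0.26316074 rad/s. 1.336 rad/s is already in rad/s. Sum: 0.26316074 + 1.336 = 1.5991607 rad/s. 1 rpm = 0.10471976 rad/s, so 1.5991607 rad/s = 1.5991607 / 0.10471976 = 15.27086 rpm ≈ 15.27 rpm (4 s.f.).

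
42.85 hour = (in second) 1.543e+05. Check: 1 hour = 3600 s, so 42.85 hour = 42.85 * 3600 = 154260 s. 154260 s = 154260 second ≈ 1.543e+05 second (4 s.f.).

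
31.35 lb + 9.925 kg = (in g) 2.415e+04. Check: 1 lb = 0.45359237 kg, so 31.35 lb = 31.35 * 0.45359237 = 14.220121 kg. 9.925 kg is already in kg. Sum: 14.220121 + 9.925 = 24.145121 kg. 1 g = 0.001 kg, so 24.145121 kg = 24.145121 / 0.001 = 24145.121 g ≈ 2.415e+04 g (4 s.f.).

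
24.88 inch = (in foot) 1 inch = 0.0254 m, so 24.88 inch = 24.88 * 0.0254 = 0.631952 m. 1 foot = 0.3048 m, so 0.631952 m = 0.631952 / 0.3048 = 2.0733333 foot ≈ 2.073 foot (4 s.f.). Final answer: 2.073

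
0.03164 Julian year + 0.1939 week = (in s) 1.116e+06. Check: 1 Julian year = 31557600 s, so 0.03164 Julian year = 0.03164 * 31557600 = 998482.46 s. 1 week = 604800 s, so 0.1939 week = 0.1939 * 604800 = 117270.72 s. Sum: 998482.46 + 117270.72 = 1115753.2 s. Result: 1115753.2 s ≈ 1.116e+06 s (4 s.f.).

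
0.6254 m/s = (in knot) 1.216. Check: 1 knot = 0.51444444 m/s, so 0.6254 m/s = 0.6254 / 0.51444444 = 1.2156803 knot ≈ 1.216 knot (4 s.f.).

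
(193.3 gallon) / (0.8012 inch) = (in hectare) 0.003596. Check: 1 gallon = 0.0037854118 m^3, so 193.3 gallon = 193.3 * 0.0037854118 = 0.7317201 m^3. 1 inch = 0.0254 m, so 0.8012 inch = 0.8012 * 0.0254 = 0.02035048 m. Combine: 0.7317201 m^3 / 0.02035048 m = 35.955913 m^2. 1 hectare = 10000 m^2, so 35.955913 m^2 = 35.955913 / 10000 = 0.0035955913 hectare ≈ 0.003596 hectare (4 s.f.).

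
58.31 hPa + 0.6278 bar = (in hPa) 686.1. Check: 1 hPa = 100 Pa, so 58.31 hPa = 58.31 * 100 = 5831 Pa. 1 bar = 100000 Pa, so 0.6278 bar = 0.6278 * 100000 = 62780 Pa. Sum: 5831 + 62780 = 68611 Pa. 1 hPa = 100 Pa, so 68611 Pa = 68611 / 100 = 686.11 hPa ≈ 686.1 hPa (4 s.f.).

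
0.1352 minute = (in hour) 1 minute = 60 s, so 0.1352 minute = 0.1352 * 60 = 8.112 s. 1 hour = 3600 s, so 8.112 s = 8.112 / 3600 = 0.0022533333 hour ≈ 0.002253 hour (4 s.f.). Final answer: 0.002253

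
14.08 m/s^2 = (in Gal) 1408. Check: 1 Gal = 0.01 m/s^2, so 14.08 m/s^2 = 14.08 / 0.01 = 1408 Gal.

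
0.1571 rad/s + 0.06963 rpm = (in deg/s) 9.419. Check: 0.1571 rad/s is already in rad/s. 1 rpm = 0.10471976 rad/s, so 0.06963 rpm = 0.06963 * 0.10471976 = 0.0072916365 rad/s. Sum: 0.1571 + 0.0072916365 = 0.16439164 rad/s. 1 deg/s = 0.017453293 rad/s, so 0.16439164 rad/s = 0.16439164 / 0.017453293 = 9.418947 deg/s ≈ 9.419 deg/s (4 s.f.).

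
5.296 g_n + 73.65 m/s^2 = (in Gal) 1 g_n = 9.80665 m/s^2, so 5.296 g_n = 5.296 * 9.80665 = 51.936018 m/s^2. 73.65 m/s^2 is already in m/s^2. Sum: 51.936018 + 73.65 = 125.58602 m/s^2. 1 Gal = 0.01 m/s^2, so 125.58602 m/s^2 = 125.58602 / 0.01 = 12558.602 Gal ≈ 1.256e+04 Gal (4 s.f.). Final answer: 1.256e+04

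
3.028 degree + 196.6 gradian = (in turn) 1 degree = 0.017453293 rad, so 3.028 degree = 3.028 * 0.017453293 = 0.05284857 rad. 1 gradian = 0.015707963 rad, so 196.6 gradian = 196.6 * 0.015707963 = 3.0881856 rad. Sum: 0.05284857 + 3.0881856 = 3.1410341 rad. 1 turn = 6.2831853 rad, so 3.1410341 rad = 3.1410341 / 6.2831853 = 0.49991111 turn ≈ 0.4999 turn (4 s.f.). Final answer: 0.4999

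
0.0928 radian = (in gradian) 5.908. Check: 0.0928 radian = 0.0928 rad. 1 gradian = 0.015707963 rad, so 0.0928 rad = 0.0928 / 0.015707963 = 5.9078315 gradian ≈ 5.908 gradian (4 s.f.).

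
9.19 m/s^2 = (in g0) 0.9371. Check: 1 g0 = 9.80665 m/s^2, so 9.19 m/s^2 = 9.19 / 9.80665 = 0.9371192 g0 ≈ 0.9371 g0 (4 s.f.).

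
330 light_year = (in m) 1 light_year = 9.4607305e+15 m, so 330 light_year = 330 * 9.4607305e+15 = 3.1220411e+18 m. Result: 3.1220411e+18 m ≈ 3.122e+18 m (4 s.f.). Final answer: 3.122e+18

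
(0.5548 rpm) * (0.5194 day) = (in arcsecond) 5.378e+08. Check: 1 rpm = 0.10471976 rad/s, so 0.5548 rpm = 0.5548 * 0.10471976 = 0.05809852 rad/s. 1 day = 86400 s, so 0.5194 day = 0.5194 * 86400 = 44876.16 s. Combine: 0.05809852 rad/s * 44876.16 s = 2607.2385 rad. 1 arcsecond = 4.8481368e-06 rad, so 2607.2385 rad = 2607.2385 / 4.8481368e-06 = 5.3778154e+08 arcsecond ≈ 5.378e+08 arcsecond (4 s.f.).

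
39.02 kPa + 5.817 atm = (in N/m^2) 1 kPa = 1000 Pa, so 39.02 kPa = 39.02 * 1000 = 39020 Pa. 1 atm = 101325 Pa, so 5.817 atm = 5.817 * 101325 = 589407.53 Pa. Sum: 39020 + 589407.53 = 628427.53 Pa. 628427.53 Pa = 628427.53 N/m^2 ≈ 6.284e+05 N/m^2 (4 s.f.). Final answer: 6.284e+05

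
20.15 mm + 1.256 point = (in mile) 1.28e-05. Check: 1 mm = 0.001 m, so 20.15 mm = 20.15 * 0.001 = 0.02015 m. 1 point = 0.00035277778 m, so 1.256 point = 1.256 * 0.00035277778 = 0.00044308889 m. Sum: 0.02015 + 0.00044308889 = 0.020593089 m. 1 mile = 1609.344 m, so 0.020593089 m = 0.020593089 / 1609.344 = 1.2795952e-05 mile ≈ 1.28e-05 mile (4 s.f.).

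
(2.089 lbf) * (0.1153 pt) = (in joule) 0.000378. Check: 1 lbf = 4.4482216 N, so 2.089 lbf = 2.089 * 4.4482216 = 9.292335 N. 1 pt = 0.00035277778 m, so 0.1153 pt = 0.1153 * 0.00035277778 = 4.0675278e-05 m. Combine: 9.292335 N * 4.0675278e-05 m = 0.00037796831 J. 0.00037796831 J = 0.00037796831 joule ≈ 0.000378 joule (4 s.f.).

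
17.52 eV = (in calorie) 1 eV = 1.6021766e-19 J, so 17.52 eV = 17.52 * 1.6021766e-19 = 2.8070135e-18 J. 1 calorie = 4.184 J, so 2.8070135e-18 J = 2.8070135e-18 / 4.184 = 6.7089232e-19 calorie ≈ 6.709e-19 calorie (4 s.f.). Final answer: 6.709e-19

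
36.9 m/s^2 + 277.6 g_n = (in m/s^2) 2759. Check: 36.9 m/s^2 is already in m/s^2. 1 g_n = 9.80665 m/s^2, so 277.6 g_n = 277.6 * 9.80665 = 2722.326 m/s^2. Sum: 36.9 + 2722.326 = 2759.226 m/s^2. Result: 2759.226 m/s^2 ≈ 2759 m/s^2 (4 s.f.).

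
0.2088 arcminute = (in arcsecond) 12.53. Check: 1 arcminute = 0.00029088821 rad, so 0.2088 arcminute = 0.2088 * 0.00029088821 = 6.0737458e-05 rad. 1 arcsecond = 4.8481368e-06 rad, so 6.0737458e-05 rad = 6.0737458e-05 / 4.8481368e-06 = 12.528 arcsecond ≈ 12.53 arcsecond (4 s.f.).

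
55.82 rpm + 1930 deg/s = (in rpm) 377.5. Check: 1 rpm = 0.10471976 rad/s, so 55.82 rpm = 55.82 * 0.10471976 = 5.8454567 rad/s. 1 deg/s = 0.017453293 rad/s, so 1930 deg/s = 1930 * 0.017453293 = 33.684855 rad/s. Sum: 5.8454567 + 33.684855 = 39.530311 rad/s. 1 rpm = 0.10471976 rad/s, so 39.530311 rad/s = 39.530311 / 0.10471976 = 377.48667 rpm ≈ 377.5 rpm (4 s.f.).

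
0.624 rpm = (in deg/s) 1 rpm = 0.10471976 rad/s, so 0.624 rpm = 0.624 * 0.10471976 = 0.065345127 rad/s. 1 deg/s = 0.017453293 rad/s, so 0.065345127 rad/s = 0.065345127 / 0.017453293 = 3.744 deg/s. Final answer: 3.744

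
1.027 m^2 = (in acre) 1 acre = 4046.8564 m^2, so 1.027 m^2 = 1.027 / 4046.8564 = 0.00025377723 acre ≈ 0.0002538 acre (4 s.f.). Final answer: 0.0002538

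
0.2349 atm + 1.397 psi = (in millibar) 1 atm = 101325 Pa, so 0.2349 atm = 0.2349 * 101325 = 23801.243 Pa. 1 psi = 6894.7573 Pa, so 1.397 psi = 1.397 * 6894.7573 = 9631.9759 Pa. Sum: 23801.243 + 9631.9759 = 33433.218 Pa. 1 millibar = 100 Pa, so 33433.218 Pa = 33433.218 / 100 = 334.33218 millibar ≈ 334.3 millibar (4 s.f.). Final answer: 334.3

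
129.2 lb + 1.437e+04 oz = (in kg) 1 lb = 0.45359237 kg, so 129.2 lb = 129.2 * 0.45359237 = 58.604134 kg. 1 oz = 0.028349523 kg, so 1.437e+04 oz = 1.437e+04 * 0.028349523 = 407.38265 kg. Sum: 58.604134 + 407.38265 = 465.98678 kg. Result: 465.98678 kg ≈ 466 kg (4 s.f.). Final answer: 466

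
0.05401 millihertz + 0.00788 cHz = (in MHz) 1.328e-10. Check: 1 millihertz = 0.001 Hz, so 0.05401 millihertz = 0.05401 * 0.001 = 5.401e-05 Hz. 1 cHz = 0.01 Hz, so 0.00788 cHz = 0.00788 * 0.01 = 7.88e-05 Hz. Sum: 5.401e-05 + 7.88e-05 = 0.00013281 Hz. 1 MHz = 1000000 Hz, so 0.00013281 Hz = 0.00013281 / 1000000 = 1.3281e-10 MHz ≈ 1.328e-10 MHz (4 s.f.).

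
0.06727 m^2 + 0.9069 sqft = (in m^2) 0.1515. Check: 0.06727 m^2 is already in m^2. 1 sqft = 0.09290304 m^2, so 0.9069 sqft = 0.9069 * 0.09290304 = 0.084253767 m^2. Sum: 0.06727 + 0.084253767 = 0.15152377 m^2. Result: 0.15152377 m^2 ≈ 0.1515 m^2 (4 s.f.).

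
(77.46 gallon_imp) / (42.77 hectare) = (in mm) 0.0008233. Check: 1 gallon_imp = 0.00454609 m^3, so 77.46 gallon_imp = 77.46 * 0.00454609 = 0.35214013 m^3. 1 hectare = 10000 m^2, so 42.77 hectare = 42.77 * 10000 = 427700 m^2. Combine: 0.35214013 m^3 / 427700 m^2 = 8.2333442e-07 m. 1 mm = 0.001 m, so 8.2333442e-07 m = 8.2333442e-07 / 0.001 = 0.00082333442 mm ≈ 0.0008233 mm (4 s.f.).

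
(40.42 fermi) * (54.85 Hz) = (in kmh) 1 fermi = 1e-15 m, so 40.42 fermi = 40.42 * 1e-15 = 4.042e-14 m. 54.85 Hz is already in Hz. Combine: 4.042e-14 m * 54.85 Hz = 2.217037e-12 m/s. 1 kmh = 0.27777778 m/s, so 2.217037e-12 m/s = 2.217037e-12 / 0.27777778 = 7.9813332e-12 kmh ≈ 7.981e-12 kmh (4 s.f.). Final answer: 7.981e-12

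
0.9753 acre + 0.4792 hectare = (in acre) 2.159. Check: 1 acre = 4046.8564 m^2, so 0.9753 acre = 0.9753 * 4046.8564 = 3946.8991 m^2. 1 hectare = 10000 m^2, so 0.4792 hectare = 0.4792 * 10000 = 4792 m^2. Sum: 3946.8991 + 4792 = 8738.8991 m^2. 1 acre = 4046.8564 m^2, so 8738.8991 m^2 = 8738.8991 / 4046.8564 = 2.159429 acre ≈ 2.159 acre (4 s.f.).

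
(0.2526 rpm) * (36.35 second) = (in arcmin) 1 rpm = 0.10471976 rad/s, so 0.2526 rpm = 0.2526 * 0.10471976 = 0.02645221 rad/s. 36.35 second = 36.35 s. Combine: 0.02645221 rad/s * 36.35 s = 0.96153784 rad. 1 arcmin = 0.00029088821 rad, so 0.96153784 rad = 0.96153784 / 0.00029088821 = 3305.5236 arcmin ≈ 3306 arcmin (4 s.f.). Final answer: 3306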